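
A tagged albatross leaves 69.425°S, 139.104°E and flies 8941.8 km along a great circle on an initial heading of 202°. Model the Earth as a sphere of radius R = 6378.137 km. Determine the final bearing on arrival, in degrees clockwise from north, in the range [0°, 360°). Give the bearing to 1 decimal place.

Angular distance δ = d/R = 8941.8 / 6378.137 = 1.401945 rad.
Start latitude φ₁ = -1.211695 rad; initial bearing θ = 3.525565 rad.
sin φ₂ = sin φ₁ cos δ + cos φ₁ sin δ cos θ = (-0.936213)(0.168050) + (0.351433)(0.985779)(-0.927184) = -0.478540
φ₂ = asin(-0.478540) = -0.498991 rad = -28.590°.
For the longitude increment, Δλ = atan2( sin θ sin δ cos φ₁, cos δ − sin φ₁ sin φ₂ ) = atan2(-0.129777, -0.279965) = -155.130°.
λ₂ = λ₁ + Δλ = -16.026°.
The forward bearing on arrival equals the back-azimuth from the destination plus 180°.
Back-azimuth from P₂ (-28.6°, -16.0°) to P₁ (-69.4°, 139.1°), with Δλ' = λ₁ − λ₂ = 155.1°: atan2( sin Δλ' cos φ₁ , cos φ₂ sin φ₁ − sin φ₂ cos φ₁ cos Δλ' ) = 171.4°.
Final bearing = (171.4° + 180°) mod 360° = 351.4°.

final bearing 351.4°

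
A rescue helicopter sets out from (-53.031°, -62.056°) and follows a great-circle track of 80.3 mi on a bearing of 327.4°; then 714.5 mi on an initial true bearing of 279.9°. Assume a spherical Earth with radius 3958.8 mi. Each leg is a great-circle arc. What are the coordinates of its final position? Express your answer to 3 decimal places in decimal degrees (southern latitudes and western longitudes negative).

Apply the spherical direct solution leg by leg, carrying full precision between legs.
Leg 1: from (-53.031°, -62.056°), δ = 80.3/3958.8 = 0.020284 rad, θ = 327.4° → φ = -52.047°, λ = -63.074°.
Leg 2: from (-52.047°, -63.074°), δ = 714.5/3958.8 = 0.180484 rad, θ = 279.9° → φ = -49.177°, λ = -78.768°.

latitude -49.177°, longitude -78.768°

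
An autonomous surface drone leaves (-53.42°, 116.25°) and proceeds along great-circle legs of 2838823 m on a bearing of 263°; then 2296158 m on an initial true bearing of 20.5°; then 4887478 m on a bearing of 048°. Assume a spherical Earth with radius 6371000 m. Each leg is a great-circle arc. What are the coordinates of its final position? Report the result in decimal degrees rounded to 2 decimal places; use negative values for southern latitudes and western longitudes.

Apply the spherical direct solution leg by leg, carrying full precision between legs.
Leg 1: from (-53.42°, 116.25°), δ = 2838823/6371000 = 0.445585 rad, θ = 263° → φ = -49.11°, λ = 75.45°.
Leg 2: from (-49.11°, 75.45°), δ = 2296158/6371000 = 0.360408 rad, θ = 20.5° → φ = -29.41°, λ = 83.60°.
Leg 3: from (-29.41°, 83.60°), δ = 4887478/6371000 = 0.767145 rad, θ = 48° → φ = 2.92°, λ = 114.70°.

latitude 2.92°, longitude 114.70°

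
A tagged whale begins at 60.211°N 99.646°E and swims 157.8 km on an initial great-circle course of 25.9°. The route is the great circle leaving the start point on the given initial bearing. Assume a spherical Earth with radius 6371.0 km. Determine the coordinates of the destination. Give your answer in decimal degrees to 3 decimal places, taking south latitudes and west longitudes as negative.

Angular distance δ = d/R = 157.8 / 6371 = 0.024768 rad.
With φ₁ = 60.211° = 1.050880 rad and θ = 25.9° = 0.452040 rad:
sin φ₂ = sin φ₁ cos δ + cos φ₁ sin δ cos θ = (0.867861)(0.999693) + (0.496807)(0.024766)(0.899558) = 0.878663
φ₂ = asin(0.878663) = 1.073054 rad = 61.481°.
Δλ = atan2( sin θ sin δ cos φ₁ , cos δ − sin φ₁ sin φ₂ ) = atan2(0.005374, 0.237136) = 0.022660 rad = 1.298°.
λ₂ = 99.646° + 1.298° = 100.944°.

latitude 61.481°, longitude 100.944°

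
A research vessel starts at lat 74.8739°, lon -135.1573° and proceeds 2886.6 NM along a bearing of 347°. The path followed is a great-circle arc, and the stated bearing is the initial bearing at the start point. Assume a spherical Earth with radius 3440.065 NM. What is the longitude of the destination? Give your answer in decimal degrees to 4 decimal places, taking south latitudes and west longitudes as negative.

longitude 62.5091°

The arc subtends δ = 2886.6/3440.065 = 0.839112 rad at the centre.
Converting: φ₁ = 1.306796 rad, θ = 6.056293 rad.
sin φ₂ = sin φ₁ cos δ + cos φ₁ sin δ cos θ = (0.965354)(0.668124) + (0.260944)(0.744050)(0.974370) = 0.834155
φ₂ = asin(0.834155) = 0.986599 rad = 56.5280°.
Then Δλ = atan2(-0.043676, -0.137131) = -2.833256 rad, from sin θ sin δ cos φ₁ over cos δ − sin φ₁ sin φ₂.
λ₂ = -135.1573° + -162.3336° = -297.4909°, normalized to (−180°, 180°] → 62.5091°.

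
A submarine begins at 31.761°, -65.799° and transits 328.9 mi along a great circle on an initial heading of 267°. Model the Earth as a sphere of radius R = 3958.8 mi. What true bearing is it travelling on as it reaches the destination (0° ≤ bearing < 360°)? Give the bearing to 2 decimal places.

final bearing 264.08°

δ = 328.9/3958.8 = 0.083081 rad (4.7602°).
Start latitude φ₁ = 0.554334 rad; initial bearing θ = 4.660029 rad.
Destination latitude: φ₂ = arcsin( sin φ₁ cos δ + cos φ₁ sin δ cos θ ) = arcsin(0.520869) = 31.391°.
For the longitude increment, Δλ = atan2( sin θ sin δ cos φ₁, cos δ − sin φ₁ sin φ₂ ) = atan2(-0.070462, 0.722377) = -5.571°.
λ₂ = -65.799° + -5.571° = -71.370°.
The forward bearing on arrival equals the back-azimuth from the destination plus 180°.
Back-azimuth from P₂ (31.39°, -71.37°) to P₁ (31.76°, -65.80°), with Δλ' = λ₁ − λ₂ = 5.57°: atan2( sin Δλ' cos φ₁ , cos φ₂ sin φ₁ − sin φ₂ cos φ₁ cos Δλ' ) = 84.08°.
Final bearing = (84.08° + 180°) mod 360° = 264.08°.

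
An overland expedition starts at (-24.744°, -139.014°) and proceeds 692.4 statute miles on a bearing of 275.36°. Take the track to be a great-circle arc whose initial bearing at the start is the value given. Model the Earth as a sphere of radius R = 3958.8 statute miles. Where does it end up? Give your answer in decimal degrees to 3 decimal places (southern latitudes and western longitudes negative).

The arc subtends δ = 692.4/3958.8 = 0.174901 rad at the centre.
With φ₁ = -24.744° = -0.431864 rad and θ = 275.36° = 4.805939 rad:
Applying the spherical law of cosines for sides, sin φ₂ = sin φ₁ cos δ + cos φ₁ sin δ cos θ = -0.397416, so φ₂ = -23.417°.
Then Δλ = atan2(-0.157344, 0.818399) = -0.189940 rad, from sin θ sin δ cos φ₁ over cos δ − sin φ₁ sin φ₂.
λ₂ = -139.014° + -10.883° = -149.897°.

latitude -23.417°, longitude -149.897°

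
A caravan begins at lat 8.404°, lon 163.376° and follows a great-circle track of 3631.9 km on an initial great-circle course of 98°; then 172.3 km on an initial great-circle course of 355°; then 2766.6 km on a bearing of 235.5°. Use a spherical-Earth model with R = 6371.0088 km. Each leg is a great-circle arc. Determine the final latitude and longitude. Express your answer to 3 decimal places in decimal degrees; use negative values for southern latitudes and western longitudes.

latitude -9.731°, longitude 174.992°

Apply the spherical direct solution leg by leg, carrying full precision between legs.
Leg 1: from (8.404°, 163.376°), δ = 3631.9/6371.0088 = 0.570067 rad, θ = 98° → φ = 2.794°, λ = -164.275°.
Leg 2: from (2.794°, -164.275°), δ = 172.3/6371.0088 = 0.027044 rad, θ = 355° → φ = 4.337°, λ = -164.411°.
Leg 3: from (4.337°, -164.411°), δ = 2766.6/6371.0088 = 0.434248 rad, θ = 235.5° → φ = -9.731°, λ = 174.992°.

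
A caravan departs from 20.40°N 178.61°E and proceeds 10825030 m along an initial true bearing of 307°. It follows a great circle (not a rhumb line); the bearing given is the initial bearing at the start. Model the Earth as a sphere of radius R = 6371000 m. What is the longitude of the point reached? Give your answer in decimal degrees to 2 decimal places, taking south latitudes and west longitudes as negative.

Angular distance δ = d/R = 10825030 / 6371000 = 1.699110 rad.
With φ₁ = 20.40° = 0.356047 rad and θ = 307° = 5.358161 rad:
Destination latitude: φ₂ = arcsin( sin φ₁ cos δ + cos φ₁ sin δ cos θ ) = arcsin(0.514829) = 30.99°.
For the longitude increment, Δλ = atan2( sin θ sin δ cos φ₁, cos δ − sin φ₁ sin φ₂ ) = atan2(-0.742393, -0.307417) = -112.49°.
λ₂ = 178.61° + -112.49° = 66.12°.

longitude 66.12°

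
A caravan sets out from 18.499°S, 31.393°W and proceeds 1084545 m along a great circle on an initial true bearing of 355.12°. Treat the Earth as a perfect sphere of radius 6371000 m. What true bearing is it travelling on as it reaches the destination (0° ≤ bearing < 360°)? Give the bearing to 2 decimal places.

final bearing 355.32°

δ = 1084545/6371000 = 0.170232 rad (9.7535°).
Start latitude φ₁ = -0.322868 rad; initial bearing θ = 6.198013 rad.
Destination latitude: φ₂ = arcsin( sin φ₁ cos δ + cos φ₁ sin δ cos θ ) = arcsin(-0.152627) = -8.779°.
For the longitude increment, Δλ = atan2( sin θ sin δ cos φ₁, cos δ − sin φ₁ sin φ₂ ) = atan2(-0.013667, 0.937119) = -0.836°.
λ₂ = -31.393° + -0.836° = -32.229°.
The forward bearing on arrival equals the back-azimuth from the destination plus 180°.
Back-azimuth from P₂ (-8.78°, -32.23°) to P₁ (-18.50°, -31.39°), with Δλ' = λ₁ − λ₂ = 0.84°: atan2( sin Δλ' cos φ₁ , cos φ₂ sin φ₁ − sin φ₂ cos φ₁ cos Δλ' ) = 175.32°.
Final bearing = (175.32° + 180°) mod 360° = 355.32°.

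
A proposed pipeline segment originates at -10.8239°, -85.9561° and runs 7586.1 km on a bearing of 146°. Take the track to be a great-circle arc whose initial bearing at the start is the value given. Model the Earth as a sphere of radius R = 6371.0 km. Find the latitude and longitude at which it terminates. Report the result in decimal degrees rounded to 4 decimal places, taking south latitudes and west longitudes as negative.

Central angle δ = d/R = 1.190724 rad.
With φ₁ = -10.8239° = -0.188913 rad and θ = 146° = 2.548181 rad:
Applying the spherical law of cosines for sides, sin φ₂ = sin φ₁ cos δ + cos φ₁ sin δ cos θ = -0.825847, so φ₂ = -55.6744°.
For the longitude increment, Δλ = atan2( sin θ sin δ cos φ₁, cos δ − sin φ₁ sin φ₂ ) = atan2(0.510049, 0.215901) = 67.0573°.
λ₂ = -85.9561° + 67.0573° = -18.8988°.

latitude -55.6744°, longitude -18.8988°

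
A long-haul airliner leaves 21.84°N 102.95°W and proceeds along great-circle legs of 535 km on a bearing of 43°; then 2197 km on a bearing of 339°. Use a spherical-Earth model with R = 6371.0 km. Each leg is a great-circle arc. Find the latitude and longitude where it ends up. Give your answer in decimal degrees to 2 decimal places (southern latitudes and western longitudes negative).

latitude 43.45°, longitude -108.93°

Apply the spherical direct solution leg by leg, carrying full precision between legs.
Leg 1: from (21.84°, -102.95°), δ = 535/6371 = 0.083974 rad, θ = 43° → φ = 25.32°, λ = -99.32°.
Leg 2: from (25.32°, -99.32°), δ = 2197/6371 = 0.344844 rad, θ = 339° → φ = 43.45°, λ = -108.93°.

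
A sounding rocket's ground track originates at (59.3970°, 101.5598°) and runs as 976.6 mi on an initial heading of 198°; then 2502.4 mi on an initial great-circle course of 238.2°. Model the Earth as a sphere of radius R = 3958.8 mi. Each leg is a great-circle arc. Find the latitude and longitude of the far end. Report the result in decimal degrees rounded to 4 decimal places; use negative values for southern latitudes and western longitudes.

latitude 21.1481°, longitude 62.7742°

Apply the spherical direct solution leg by leg, carrying full precision between legs.
Leg 1: from (59.3970°, 101.5598°), δ = 976.6/3958.8 = 0.246691 rad, θ = 198° → φ = 45.7601°, λ = 95.3504°.
Leg 2: from (45.7601°, 95.3504°), δ = 2502.4/3958.8 = 0.632111 rad, θ = 238.2° → φ = 21.1481°, λ = 62.7742°.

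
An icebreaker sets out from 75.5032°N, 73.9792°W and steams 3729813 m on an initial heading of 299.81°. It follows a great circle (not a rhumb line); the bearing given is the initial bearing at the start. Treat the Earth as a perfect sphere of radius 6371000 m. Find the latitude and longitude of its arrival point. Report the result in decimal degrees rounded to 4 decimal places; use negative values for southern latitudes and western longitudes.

δ = 3729813/6371000 = 0.585436 rad (33.5430°).
Start latitude φ₁ = 1.317779 rad; initial bearing θ = 5.232672 rad.
sin φ₂ = sin φ₁ cos δ + cos φ₁ sin δ cos θ = (0.968162)(0.833471) + (0.250326)(0.552563)(0.497125) = 0.875698
φ₂ = asin(0.875698) = 1.066879 rad = 61.1276°.
Then Δλ = atan2(-0.120018, -0.014346) = -1.689761 rad, from sin θ sin δ cos φ₁ over cos δ − sin φ₁ sin φ₂.
λ₂ = λ₁ + Δλ = -170.7954°.

latitude 61.1276°, longitude -170.7954°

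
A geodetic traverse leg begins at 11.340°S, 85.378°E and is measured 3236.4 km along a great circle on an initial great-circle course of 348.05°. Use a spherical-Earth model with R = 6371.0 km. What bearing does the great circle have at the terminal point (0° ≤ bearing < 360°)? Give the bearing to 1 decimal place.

Central angle δ = d/R = 0.507989 rad.
Converting: φ₁ = -0.197920 rad, θ = 6.074618 rad.
Destination latitude: φ₂ = arcsin( sin φ₁ cos δ + cos φ₁ sin δ cos θ ) = arcsin(0.294789) = 17.145°.
Then Δλ = atan2(-0.098751, 0.931689) = -0.105597 rad, from sin θ sin δ cos φ₁ over cos δ − sin φ₁ sin φ₂.
Hence λ₂ = 85.378° + -6.050° = 79.328°.
The forward bearing on arrival equals the back-azimuth from the destination plus 180°.
Back-azimuth from P₂ (17.1°, 79.3°) to P₁ (-11.3°, 85.4°), with Δλ' = λ₁ − λ₂ = 6.1°: atan2( sin Δλ' cos φ₁ , cos φ₂ sin φ₁ − sin φ₂ cos φ₁ cos Δλ' ) = 167.7°.
Final bearing = (167.7° + 180°) mod 360° = 347.7°.

final bearing 347.7°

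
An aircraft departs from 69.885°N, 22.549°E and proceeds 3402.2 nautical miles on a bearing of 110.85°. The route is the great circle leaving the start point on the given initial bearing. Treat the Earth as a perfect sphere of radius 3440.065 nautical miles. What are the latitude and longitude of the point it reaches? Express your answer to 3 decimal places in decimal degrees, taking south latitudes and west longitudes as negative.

latitude 24.440°, longitude 81.598°

δ = 3402.2/3440.065 = 0.988993 rad (56.6651°).
Start latitude φ₁ = 1.219723 rad; initial bearing θ = 1.934697 rad.
Destination latitude: φ₂ = arcsin( sin φ₁ cos δ + cos φ₁ sin δ cos θ ) = arcsin(0.413747) = 24.440°.
For the longitude increment, Δλ = atan2( sin θ sin δ cos φ₁, cos δ − sin φ₁ sin φ₂ ) = atan2(0.268509, 0.161021) = 59.049°.
λ₂ = 22.549° + 59.049° = 81.598°.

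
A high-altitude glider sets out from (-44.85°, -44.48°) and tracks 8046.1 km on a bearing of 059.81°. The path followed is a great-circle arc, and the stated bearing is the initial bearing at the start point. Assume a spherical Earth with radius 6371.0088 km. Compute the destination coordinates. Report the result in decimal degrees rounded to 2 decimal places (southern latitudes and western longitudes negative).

latitude 7.24°, longitude 11.65°

δ = 8046.1/6371.0088 = 1.262924 rad (72.3602°).
Converting: φ₁ = -0.782780 rad, θ = 1.043881 rad.
Applying the spherical law of cosines for sides, sin φ₂ = sin φ₁ cos δ + cos φ₁ sin δ cos θ = 0.126035, so φ₂ = 7.24°.
Δλ = atan2( sin θ sin δ cos φ₁ , cos δ − sin φ₁ sin φ₂ ) = atan2(0.583981, 0.391918) = 0.979721 rad = 56.13°.
λ₂ = -44.48° + 56.13° = 11.65°.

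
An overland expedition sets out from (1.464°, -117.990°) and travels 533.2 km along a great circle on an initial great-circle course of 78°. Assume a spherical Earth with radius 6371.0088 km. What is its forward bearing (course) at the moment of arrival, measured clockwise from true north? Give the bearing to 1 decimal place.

final bearing 78.2°

δ = 533.2/6371.0088 = 0.083692 rad (4.7952°).
Converting: φ₁ = 0.025552 rad, θ = 1.361357 rad.
Destination latitude: φ₂ = arcsin( sin φ₁ cos δ + cos φ₁ sin δ cos θ ) = arcsin(0.042834) = 2.455°.
For the longitude increment, Δλ = atan2( sin θ sin δ cos φ₁, cos δ − sin φ₁ sin φ₂ ) = atan2(0.081741, 0.995406) = 4.694°.
λ₂ = λ₁ + Δλ = -113.296°.
The forward bearing on arrival equals the back-azimuth from the destination plus 180°.
Back-azimuth from P₂ (2.5°, -113.3°) to P₁ (1.5°, -118.0°), with Δλ' = λ₁ − λ₂ = -4.7°: atan2( sin Δλ' cos φ₁ , cos φ₂ sin φ₁ − sin φ₂ cos φ₁ cos Δλ' ) = 258.2°.
Final bearing = (258.2° + 180°) mod 360° = 78.2°.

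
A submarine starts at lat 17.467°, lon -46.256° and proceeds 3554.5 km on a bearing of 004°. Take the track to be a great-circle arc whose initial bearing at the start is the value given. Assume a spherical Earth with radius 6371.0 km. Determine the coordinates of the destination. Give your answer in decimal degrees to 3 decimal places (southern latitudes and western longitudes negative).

latitude 49.325°, longitude -43.008°

δ = 3554.5/6371 = 0.557919 rad (31.9664°).
Converting: φ₁ = 0.304857 rad, θ = 0.069813 rad.
Applying the spherical law of cosines for sides, sin φ₂ = sin φ₁ cos δ + cos φ₁ sin δ cos θ = 0.758420, so φ₂ = 49.325°.
Δλ = atan2( sin θ sin δ cos φ₁ , cos δ − sin φ₁ sin φ₂ ) = atan2(0.035228, 0.620714) = 0.056693 rad = 3.248°.
Hence λ₂ = -46.256° + 3.248° = -43.008°.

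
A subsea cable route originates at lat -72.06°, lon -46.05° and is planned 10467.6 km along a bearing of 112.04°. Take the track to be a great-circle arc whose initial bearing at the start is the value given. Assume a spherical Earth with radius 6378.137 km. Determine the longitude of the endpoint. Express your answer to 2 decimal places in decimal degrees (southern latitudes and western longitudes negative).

Central angle δ = d/R = 1.641169 rad.
Start latitude φ₁ = -1.257684 rad; initial bearing θ = 1.955467 rad.
Applying the spherical law of cosines for sides, sin φ₂ = sin φ₁ cos δ + cos φ₁ sin δ cos θ = -0.048404, so φ₂ = -2.77°.
Then Δλ = atan2(0.284805, -0.116365) = 1.958676 rad, from sin θ sin δ cos φ₁ over cos δ − sin φ₁ sin φ₂.
λ₂ = λ₁ + Δλ = 66.17°.

longitude 66.17°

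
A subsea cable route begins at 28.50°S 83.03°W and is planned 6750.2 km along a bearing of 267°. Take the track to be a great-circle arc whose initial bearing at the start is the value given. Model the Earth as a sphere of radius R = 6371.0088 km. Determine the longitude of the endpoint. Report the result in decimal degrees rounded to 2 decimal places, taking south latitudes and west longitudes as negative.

longitude -147.92°

δ = 6750.2/6371.0088 = 1.059518 rad (60.7059°).
Start latitude φ₁ = -0.497419 rad; initial bearing θ = 4.660029 rad.
Applying the spherical law of cosines for sides, sin φ₂ = sin φ₁ cos δ + cos φ₁ sin δ cos θ = -0.273582, so φ₂ = -15.88°.
For the longitude increment, Δλ = atan2( sin θ sin δ cos φ₁, cos δ − sin φ₁ sin φ₂ ) = atan2(-0.765383, 0.358750) = -64.89°.
Hence λ₂ = -83.03° + -64.89° = -147.92°.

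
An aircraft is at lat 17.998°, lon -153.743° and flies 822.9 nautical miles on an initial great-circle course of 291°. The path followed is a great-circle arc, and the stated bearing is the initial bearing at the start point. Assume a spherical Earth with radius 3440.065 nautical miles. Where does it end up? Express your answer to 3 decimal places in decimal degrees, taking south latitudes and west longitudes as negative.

The arc subtends δ = 822.9/3440.065 = 0.239211 rad at the centre.
With φ₁ = 17.998° = 0.314124 rad and θ = 291° = 5.078908 rad:
Destination latitude: φ₂ = arcsin( sin φ₁ cos δ + cos φ₁ sin δ cos θ ) = arcsin(0.380941) = 22.392°.
For the longitude increment, Δλ = atan2( sin θ sin δ cos φ₁, cos δ − sin φ₁ sin φ₂ ) = atan2(-0.210375, 0.853821) = -13.842°.
λ₂ = -153.743° + -13.842° = -167.585°.

latitude 22.392°, longitude -167.585°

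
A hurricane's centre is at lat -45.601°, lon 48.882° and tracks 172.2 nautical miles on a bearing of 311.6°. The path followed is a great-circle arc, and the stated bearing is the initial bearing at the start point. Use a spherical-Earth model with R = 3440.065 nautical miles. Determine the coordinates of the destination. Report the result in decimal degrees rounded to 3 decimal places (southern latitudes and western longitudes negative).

Angular distance δ = d/R = 172.2 / 3440.065 = 0.050057 rad.
Converting: φ₁ = -0.795888 rad, θ = 5.438446 rad.
Applying the spherical law of cosines for sides, sin φ₂ = sin φ₁ cos δ + cos φ₁ sin δ cos θ = -0.690347, so φ₂ = -43.658°.
Δλ = atan2( sin θ sin δ cos φ₁ , cos δ − sin φ₁ sin φ₂ ) = atan2(-0.026179, 0.505505) = -0.051741 rad = -2.965°.
λ₂ = 48.882° + -2.965° = 45.917°.

latitude -43.658°, longitude 45.917°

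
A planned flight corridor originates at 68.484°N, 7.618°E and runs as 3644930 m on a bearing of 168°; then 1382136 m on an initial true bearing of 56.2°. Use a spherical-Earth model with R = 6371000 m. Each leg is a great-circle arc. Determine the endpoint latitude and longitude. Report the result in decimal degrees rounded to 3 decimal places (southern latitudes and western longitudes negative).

latitude 42.146°, longitude 29.577°

Apply the spherical direct solution leg by leg, carrying full precision between legs.
Leg 1: from (68.484°, 7.618°), δ = 3644930/6371000 = 0.572113 rad, θ = 168° → φ = 36.011°, λ = 15.617°.
Leg 2: from (36.011°, 15.617°), δ = 1382136/6371000 = 0.216942 rad, θ = 56.2° → φ = 42.146°, λ = 29.577°.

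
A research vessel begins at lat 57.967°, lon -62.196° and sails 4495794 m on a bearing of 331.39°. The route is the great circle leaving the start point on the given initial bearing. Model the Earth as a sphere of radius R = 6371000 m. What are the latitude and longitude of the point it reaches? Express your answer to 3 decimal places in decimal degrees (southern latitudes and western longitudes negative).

The arc subtends δ = 4495794/6371000 = 0.705665 rad at the centre.
With φ₁ = 57.967° = 1.011715 rad and θ = 331.39° = 5.783847 rad:
Applying the spherical law of cosines for sides, sin φ₂ = sin φ₁ cos δ + cos φ₁ sin δ cos θ = 0.947274, so φ₂ = 71.311°.
Δλ = atan2( sin θ sin δ cos φ₁ , cos δ − sin φ₁ sin φ₂ ) = atan2(-0.164718, -0.041865) = -1.819686 rad = -104.260°.
Hence λ₂ = -62.196° + -104.260° = -166.456°.

latitude 71.311°, longitude -166.456°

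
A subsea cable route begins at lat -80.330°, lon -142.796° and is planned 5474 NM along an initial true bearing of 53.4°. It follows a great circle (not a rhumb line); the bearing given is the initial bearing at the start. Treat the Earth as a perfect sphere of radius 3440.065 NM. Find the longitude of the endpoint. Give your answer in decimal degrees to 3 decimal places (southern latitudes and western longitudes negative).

Central angle δ = d/R = 1.591249 rad.
Converting: φ₁ = -1.402023 rad, θ = 0.932006 rad.
Destination latitude: φ₂ = arcsin( sin φ₁ cos δ + cos φ₁ sin δ cos θ ) = arcsin(0.120290) = 6.909°.
Then Δλ = atan2(0.134824, 0.098129) = 0.941633 rad, from sin θ sin δ cos φ₁ over cos δ − sin φ₁ sin φ₂.
Hence λ₂ = -142.796° + 53.952° = -88.844°.

longitude -88.844°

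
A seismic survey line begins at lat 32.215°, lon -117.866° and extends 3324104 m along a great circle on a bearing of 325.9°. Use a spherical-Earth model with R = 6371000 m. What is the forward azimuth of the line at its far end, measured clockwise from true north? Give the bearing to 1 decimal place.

δ = 3324104/6371000 = 0.521755 rad (29.8944°).
Start latitude φ₁ = 0.562258 rad; initial bearing θ = 5.688028 rad.
Applying the spherical law of cosines for sides, sin φ₂ = sin φ₁ cos δ + cos φ₁ sin δ cos θ = 0.811340, so φ₂ = 54.227°.
Δλ = atan2( sin θ sin δ cos φ₁ , cos δ − sin φ₁ sin φ₂ ) = atan2(-0.236408, 0.434422) = -0.498371 rad = -28.555°.
λ₂ = -117.866° + -28.555° = -146.421°.
The forward bearing on arrival equals the back-azimuth from the destination plus 180°.
Back-azimuth from P₂ (54.2°, -146.4°) to P₁ (32.2°, -117.9°), with Δλ' = λ₁ − λ₂ = 28.6°: atan2( sin Δλ' cos φ₁ , cos φ₂ sin φ₁ − sin φ₂ cos φ₁ cos Δλ' ) = 125.8°.
Final bearing = (125.8° + 180°) mod 360° = 305.8°.

final bearing 305.8°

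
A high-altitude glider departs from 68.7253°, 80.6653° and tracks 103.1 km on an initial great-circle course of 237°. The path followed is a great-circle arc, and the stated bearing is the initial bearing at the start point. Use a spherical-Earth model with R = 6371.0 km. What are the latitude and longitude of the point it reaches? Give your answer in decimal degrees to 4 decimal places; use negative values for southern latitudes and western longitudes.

latitude 68.2071°, longitude 78.5704°

δ = 103.1/6371 = 0.016183 rad (0.9272°).
Start latitude φ₁ = 1.199483 rad; initial bearing θ = 4.136430 rad.
sin φ₂ = sin φ₁ cos δ + cos φ₁ sin δ cos θ = (0.931852)(0.999869) + (0.362840)(0.016182)(-0.544639) = 0.928532
φ₂ = asin(0.928532) = 1.190438 rad = 68.2071°.
Then Δλ = atan2(-0.004924, 0.134615) = -0.036564 rad, from sin θ sin δ cos φ₁ over cos δ − sin φ₁ sin φ₂.
λ₂ = 80.6653° + -2.0949° = 78.5704°.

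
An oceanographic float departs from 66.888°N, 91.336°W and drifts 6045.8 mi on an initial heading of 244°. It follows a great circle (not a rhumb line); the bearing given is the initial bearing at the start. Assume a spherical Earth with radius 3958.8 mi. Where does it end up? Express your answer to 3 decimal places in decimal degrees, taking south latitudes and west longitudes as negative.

latitude -7.574°, longitude -156.273°

Angular distance δ = d/R = 6045.8 / 3958.8 = 1.527180 rad.
Converting: φ₁ = 1.167416 rad, θ = 4.258603 rad.
Destination latitude: φ₂ = arcsin( sin φ₁ cos δ + cos φ₁ sin δ cos θ ) = arcsin(-0.131807) = -7.574°.
Then Δλ = atan2(-0.352468, 0.164831) = -1.133364 rad, from sin θ sin δ cos φ₁ over cos δ − sin φ₁ sin φ₂.
λ₂ = -91.336° + -64.937° = -156.273°.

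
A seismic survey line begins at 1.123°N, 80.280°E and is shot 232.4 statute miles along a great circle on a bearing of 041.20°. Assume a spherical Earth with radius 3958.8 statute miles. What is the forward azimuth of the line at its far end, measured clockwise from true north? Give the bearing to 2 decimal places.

δ = 232.4/3958.8 = 0.058705 rad (3.3635°).
Converting: φ₁ = 0.019600 rad, θ = 0.719076 rad.
sin φ₂ = sin φ₁ cos δ + cos φ₁ sin δ cos θ = (0.019599)(0.998277) + (0.999808)(0.058671)(0.752415) = 0.063701
φ₂ = asin(0.063701) = 0.063745 rad = 3.652°.
For the longitude increment, Δλ = atan2( sin θ sin δ cos φ₁, cos δ − sin φ₁ sin φ₂ ) = atan2(0.038639, 0.997029) = 2.219°.
Hence λ₂ = 80.280° + 2.219° = 82.499°.
The forward bearing on arrival equals the back-azimuth from the destination plus 180°.
Back-azimuth from P₂ (3.65°, 82.50°) to P₁ (1.12°, 80.28°), with Δλ' = λ₁ − λ₂ = -2.22°: atan2( sin Δλ' cos φ₁ , cos φ₂ sin φ₁ − sin φ₂ cos φ₁ cos Δλ' ) = 221.29°.
Final bearing = (221.29° + 180°) mod 360° = 41.29°.

final bearing 41.29°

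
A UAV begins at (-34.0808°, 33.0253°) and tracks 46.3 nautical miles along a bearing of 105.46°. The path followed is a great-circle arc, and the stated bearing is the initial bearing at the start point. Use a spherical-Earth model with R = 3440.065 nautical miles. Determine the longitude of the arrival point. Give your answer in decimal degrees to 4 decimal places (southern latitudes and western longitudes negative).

The arc subtends δ = 46.3/3440.065 = 0.013459 rad at the centre.
With φ₁ = -34.0808° = -0.594822 rad and θ = 105.46° = 1.840624 rad:
Destination latitude: φ₂ = arcsin( sin φ₁ cos δ + cos φ₁ sin δ cos θ ) = arcsin(-0.563282) = -34.2831°.
Δλ = atan2( sin θ sin δ cos φ₁ , cos δ − sin φ₁ sin φ₂ ) = atan2(0.010744, 0.684268) = 0.015700 rad = 0.8995°.
λ₂ = λ₁ + Δλ = 33.9248°.

longitude 33.9248°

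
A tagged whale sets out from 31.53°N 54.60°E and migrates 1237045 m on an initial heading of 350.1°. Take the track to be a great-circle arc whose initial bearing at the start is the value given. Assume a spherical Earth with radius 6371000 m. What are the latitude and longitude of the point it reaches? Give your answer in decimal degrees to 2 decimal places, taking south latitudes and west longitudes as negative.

Angular distance δ = d/R = 1237045 / 6371000 = 0.194168 rad.
With φ₁ = 31.53° = 0.550302 rad and θ = 350.1° = 6.110398 rad:
sin φ₂ = sin φ₁ cos δ + cos φ₁ sin δ cos θ = (0.522945)(0.981209) + (0.852366)(0.192950)(0.985109) = 0.675133
φ₂ = asin(0.675133) = 0.741146 rad = 42.46°.
For the longitude increment, Δλ = atan2( sin θ sin δ cos φ₁, cos δ − sin φ₁ sin φ₂ ) = atan2(-0.028276, 0.628151) = -2.58°.
λ₂ = 54.60° + -2.58° = 52.02°.

latitude 42.46°, longitude 52.02°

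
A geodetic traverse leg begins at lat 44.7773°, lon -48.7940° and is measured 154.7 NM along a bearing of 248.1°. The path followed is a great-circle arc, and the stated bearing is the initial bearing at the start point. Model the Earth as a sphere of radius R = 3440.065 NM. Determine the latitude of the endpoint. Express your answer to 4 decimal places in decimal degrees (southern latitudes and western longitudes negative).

The arc subtends δ = 154.7/3440.065 = 0.044970 rad at the centre.
Converting: φ₁ = 0.781511 rad, θ = 4.330162 rad.
Destination latitude: φ₂ = arcsin( sin φ₁ cos δ + cos φ₁ sin δ cos θ ) = arcsin(0.691738) = 43.7679°.
Δλ = atan2( sin θ sin δ cos φ₁ , cos δ − sin φ₁ sin φ₂ ) = atan2(-0.029608, 0.511761) = -0.057792 rad = -3.3112°.
Hence λ₂ = -48.7940° + -3.3112° = -52.1052°.

latitude 43.7679°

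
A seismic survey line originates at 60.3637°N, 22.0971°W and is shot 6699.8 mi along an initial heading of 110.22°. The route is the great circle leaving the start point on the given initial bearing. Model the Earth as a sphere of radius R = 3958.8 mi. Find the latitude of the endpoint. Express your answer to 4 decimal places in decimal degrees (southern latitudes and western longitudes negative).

Angular distance δ = d/R = 6699.8 / 3958.8 = 1.692382 rad.
With φ₁ = 60.3637° = 1.053545 rad and θ = 110.22° = 1.923702 rad:
sin φ₂ = sin φ₁ cos δ + cos φ₁ sin δ cos θ = (0.869182)(-0.121286) + (0.494493)(0.992618)(-0.345626) = -0.275067
φ₂ = asin(-0.275067) = -0.278660 rad = -15.9660°.
Then Δλ = atan2(0.460593, 0.117798) = 1.320411 rad, from sin θ sin δ cos φ₁ over cos δ − sin φ₁ sin φ₂.
λ₂ = -22.0971° + 75.6540° = 53.5569°.

latitude -15.9660°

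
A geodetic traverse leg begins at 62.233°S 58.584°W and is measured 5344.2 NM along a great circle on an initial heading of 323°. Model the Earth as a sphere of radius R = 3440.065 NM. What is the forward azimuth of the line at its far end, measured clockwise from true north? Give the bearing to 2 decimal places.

final bearing 342.54°

Central angle δ = d/R = 1.553517 rad.
Converting: φ₁ = -1.086171 rad, θ = 5.637413 rad.
Destination latitude: φ₂ = arcsin( sin φ₁ cos δ + cos φ₁ sin δ cos θ ) = arcsin(0.356722) = 20.899°.
Δλ = atan2( sin θ sin δ cos φ₁ , cos δ − sin φ₁ sin φ₂ ) = atan2(-0.280330, 0.332923) = -0.699846 rad = -40.098°.
λ₂ = -58.584° + -40.098° = -98.682°.
The forward bearing on arrival equals the back-azimuth from the destination plus 180°.
Back-azimuth from P₂ (20.90°, -98.68°) to P₁ (-62.23°, -58.58°), with Δλ' = λ₁ − λ₂ = 40.10°: atan2( sin Δλ' cos φ₁ , cos φ₂ sin φ₁ − sin φ₂ cos φ₁ cos Δλ' ) = 162.54°.
Final bearing = (162.54° + 180°) mod 360° = 342.54°.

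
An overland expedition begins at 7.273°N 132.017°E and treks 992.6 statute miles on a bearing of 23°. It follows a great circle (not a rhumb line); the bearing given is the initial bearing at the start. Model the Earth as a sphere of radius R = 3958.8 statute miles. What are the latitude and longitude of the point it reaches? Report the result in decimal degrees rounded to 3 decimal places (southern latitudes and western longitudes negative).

latitude 20.438°, longitude 137.955°

δ = 992.6/3958.8 = 0.250733 rad (14.3659°).
Converting: φ₁ = 0.126938 rad, θ = 0.401426 rad.
sin φ₂ = sin φ₁ cos δ + cos φ₁ sin δ cos θ = (0.126597)(0.968731) + (0.991954)(0.248114)(0.920505) = 0.349191
φ₂ = asin(0.349191) = 0.356707 rad = 20.438°.
Δλ = atan2( sin θ sin δ cos φ₁ , cos δ − sin φ₁ sin φ₂ ) = atan2(0.096166, 0.924524) = 0.103644 rad = 5.938°.
λ₂ = λ₁ + Δλ = 137.955°.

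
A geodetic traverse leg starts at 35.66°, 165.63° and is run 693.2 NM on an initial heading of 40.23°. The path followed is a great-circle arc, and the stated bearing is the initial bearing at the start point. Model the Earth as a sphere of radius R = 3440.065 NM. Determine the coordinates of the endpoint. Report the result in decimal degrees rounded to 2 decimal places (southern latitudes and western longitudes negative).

Angular distance δ = d/R = 693.2 / 3440.065 = 0.201508 rad.
Converting: φ₁ = 0.622384 rad, θ = 0.702146 rad.
Destination latitude: φ₂ = arcsin( sin φ₁ cos δ + cos φ₁ sin δ cos θ ) = arcsin(0.695330) = 44.05°.
Δλ = atan2( sin θ sin δ cos φ₁ , cos δ − sin φ₁ sin φ₂ ) = atan2(0.105028, 0.574407) = 0.180848 rad = 10.36°.
λ₂ = λ₁ + Δλ = 175.99°.

latitude 44.05°, longitude 175.99°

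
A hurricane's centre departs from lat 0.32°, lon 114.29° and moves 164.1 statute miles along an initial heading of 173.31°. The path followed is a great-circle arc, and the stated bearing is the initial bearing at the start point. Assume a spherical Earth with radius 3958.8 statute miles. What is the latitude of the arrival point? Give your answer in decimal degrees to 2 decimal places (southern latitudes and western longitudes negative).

latitude -2.04°

δ = 164.1/3958.8 = 0.041452 rad (2.3750°).
With φ₁ = 0.32° = 0.005585 rad and θ = 173.31° = 3.024830 rad:
Applying the spherical law of cosines for sides, sin φ₂ = sin φ₁ cos δ + cos φ₁ sin δ cos θ = -0.035577, so φ₂ = -2.04°.
Then Δλ = atan2(0.004828, 0.999340) = 0.004831 rad, from sin θ sin δ cos φ₁ over cos δ − sin φ₁ sin φ₂.
λ₂ = λ₁ + Δλ = 114.57°.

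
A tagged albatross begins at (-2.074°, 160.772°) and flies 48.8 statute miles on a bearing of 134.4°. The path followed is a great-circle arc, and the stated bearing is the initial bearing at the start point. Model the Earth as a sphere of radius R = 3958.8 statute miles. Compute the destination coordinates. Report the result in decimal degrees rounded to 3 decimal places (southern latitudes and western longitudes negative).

Angular distance δ = d/R = 48.8 / 3958.8 = 0.012327 rad.
Converting: φ₁ = -0.036198 rad, θ = 2.345723 rad.
Destination latitude: φ₂ = arcsin( sin φ₁ cos δ + cos φ₁ sin δ cos θ ) = arcsin(-0.044806) = -2.568°.
Then Δλ = atan2(0.008801, 0.998302) = 0.008816 rad, from sin θ sin δ cos φ₁ over cos δ − sin φ₁ sin φ₂.
λ₂ = λ₁ + Δλ = 161.277°.

latitude -2.568°, longitude 161.277°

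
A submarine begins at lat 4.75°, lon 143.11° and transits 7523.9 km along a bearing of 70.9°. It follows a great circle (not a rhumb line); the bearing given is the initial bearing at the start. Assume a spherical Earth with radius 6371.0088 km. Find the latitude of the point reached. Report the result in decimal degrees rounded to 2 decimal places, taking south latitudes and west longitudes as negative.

δ = 7523.9/6371.0088 = 1.180959 rad (67.6640°).
Converting: φ₁ = 0.082903 rad, θ = 1.237438 rad.
sin φ₂ = sin φ₁ cos δ + cos φ₁ sin δ cos θ = (0.082808)(0.380038) + (0.996566)(0.924971)(0.327218) = 0.333098
φ₂ = asin(0.333098) = 0.339587 rad = 19.46°.
Δλ = atan2( sin θ sin δ cos φ₁ , cos δ − sin φ₁ sin φ₂ ) = atan2(0.871048, 0.352455) = 1.186303 rad = 67.97°.
λ₂ = 143.11° + 67.97° = 211.08°, normalized to (−180°, 180°] → -148.92°.

latitude 19.46°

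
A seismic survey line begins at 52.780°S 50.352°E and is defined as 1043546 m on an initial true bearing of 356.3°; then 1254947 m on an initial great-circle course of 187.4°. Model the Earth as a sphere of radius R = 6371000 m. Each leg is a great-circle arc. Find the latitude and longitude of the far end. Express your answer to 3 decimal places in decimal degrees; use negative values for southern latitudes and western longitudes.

Apply the spherical direct solution leg by leg, carrying full precision between legs.
Leg 1: from (-52.780°, 50.352°), δ = 1043546/6371000 = 0.163796 rad, θ = 356.3° → φ = -43.411°, λ = 49.522°.
Leg 2: from (-43.411°, 49.522°), δ = 1254947/6371000 = 0.196978 rad, θ = 187.4° → φ = -54.580°, λ = 47.029°.

latitude -54.580°, longitude 47.029°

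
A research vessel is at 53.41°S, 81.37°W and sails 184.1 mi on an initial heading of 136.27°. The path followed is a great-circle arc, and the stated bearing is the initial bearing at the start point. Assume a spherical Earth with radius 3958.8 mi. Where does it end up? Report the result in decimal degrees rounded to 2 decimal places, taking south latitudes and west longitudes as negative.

Central angle δ = d/R = 0.046504 rad.
Converting: φ₁ = -0.932180 rad, θ = 2.378360 rad.
sin φ₂ = sin φ₁ cos δ + cos φ₁ sin δ cos θ = (-0.802922)(0.998919) + (0.596085)(0.046487)(-0.722605) = -0.822077
φ₂ = asin(-0.822077) = -0.965050 rad = -55.29°.
Then Δλ = atan2(0.019155, 0.338855) = 0.056469 rad, from sin θ sin δ cos φ₁ over cos δ − sin φ₁ sin φ₂.
Hence λ₂ = -81.37° + 3.24° = -78.13°.

latitude -55.29°, longitude -78.13°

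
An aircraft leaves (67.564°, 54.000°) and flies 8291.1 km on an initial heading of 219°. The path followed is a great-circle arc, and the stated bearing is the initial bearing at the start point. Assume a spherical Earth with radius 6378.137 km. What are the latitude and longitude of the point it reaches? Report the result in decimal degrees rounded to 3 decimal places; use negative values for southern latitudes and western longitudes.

latitude -2.205°, longitude 16.640°

The arc subtends δ = 8291.1/6378.137 = 1.299925 rad at the centre.
Start latitude φ₁ = 1.179214 rad; initial bearing θ = 3.822271 rad.
Applying the spherical law of cosines for sides, sin φ₂ = sin φ₁ cos δ + cos φ₁ sin δ cos θ = -0.038467, so φ₂ = -2.205°.
For the longitude increment, Δλ = atan2( sin θ sin δ cos φ₁, cos δ − sin φ₁ sin φ₂ ) = atan2(-0.231423, 0.303126) = -37.360°.
λ₂ = λ₁ + Δλ = 16.640°.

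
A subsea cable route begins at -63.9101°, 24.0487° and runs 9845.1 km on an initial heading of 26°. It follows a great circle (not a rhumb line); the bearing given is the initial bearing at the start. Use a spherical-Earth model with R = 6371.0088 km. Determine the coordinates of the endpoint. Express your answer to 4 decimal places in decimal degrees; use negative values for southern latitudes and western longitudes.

Angular distance δ = d/R = 9845.1 / 6371.0088 = 1.545297 rad.
Converting: φ₁ = -1.115442 rad, θ = 0.453786 rad.
sin φ₂ = sin φ₁ cos δ + cos φ₁ sin δ cos θ = (-0.898105)(0.025497) + (0.439781)(0.999675)(0.898794) = 0.372245
φ₂ = asin(0.372245) = 0.381427 rad = 21.8542°.
Δλ = atan2( sin θ sin δ cos φ₁ , cos δ − sin φ₁ sin φ₂ ) = atan2(0.192725, 0.359812) = 0.491740 rad = 28.1746°.
λ₂ = 24.0487° + 28.1746° = 52.2233°.

latitude 21.8542°, longitude 52.2233°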